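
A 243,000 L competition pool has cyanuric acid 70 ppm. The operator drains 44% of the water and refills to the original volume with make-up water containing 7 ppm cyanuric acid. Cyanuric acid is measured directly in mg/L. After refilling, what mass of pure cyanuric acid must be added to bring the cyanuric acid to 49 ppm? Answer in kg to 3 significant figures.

1.63 kg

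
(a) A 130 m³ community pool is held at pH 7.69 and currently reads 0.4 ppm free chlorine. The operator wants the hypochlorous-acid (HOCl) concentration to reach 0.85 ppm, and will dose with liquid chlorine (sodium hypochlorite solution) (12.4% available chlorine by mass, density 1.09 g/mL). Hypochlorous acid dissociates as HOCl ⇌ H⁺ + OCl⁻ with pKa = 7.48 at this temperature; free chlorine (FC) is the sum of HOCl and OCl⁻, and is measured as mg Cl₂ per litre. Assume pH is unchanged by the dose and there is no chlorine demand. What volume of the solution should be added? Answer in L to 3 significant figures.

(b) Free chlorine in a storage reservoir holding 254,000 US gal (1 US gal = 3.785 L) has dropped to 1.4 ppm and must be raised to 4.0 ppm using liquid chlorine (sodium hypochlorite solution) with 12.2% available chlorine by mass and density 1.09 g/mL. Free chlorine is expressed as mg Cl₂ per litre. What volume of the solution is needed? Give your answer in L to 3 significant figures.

(a) 1.76 L; (b) 18.8 L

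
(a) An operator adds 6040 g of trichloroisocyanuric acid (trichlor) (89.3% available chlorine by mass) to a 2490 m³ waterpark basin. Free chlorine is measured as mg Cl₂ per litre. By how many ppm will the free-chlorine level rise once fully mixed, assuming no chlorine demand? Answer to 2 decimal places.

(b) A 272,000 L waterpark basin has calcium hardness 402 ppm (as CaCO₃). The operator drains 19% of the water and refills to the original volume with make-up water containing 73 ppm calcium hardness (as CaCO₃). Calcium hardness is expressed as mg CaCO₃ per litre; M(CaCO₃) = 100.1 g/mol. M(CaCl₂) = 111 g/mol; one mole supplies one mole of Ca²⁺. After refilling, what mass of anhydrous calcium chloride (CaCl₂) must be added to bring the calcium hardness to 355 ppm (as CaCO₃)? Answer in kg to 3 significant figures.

(a) 2.17 ppm; (b) 4.68 kg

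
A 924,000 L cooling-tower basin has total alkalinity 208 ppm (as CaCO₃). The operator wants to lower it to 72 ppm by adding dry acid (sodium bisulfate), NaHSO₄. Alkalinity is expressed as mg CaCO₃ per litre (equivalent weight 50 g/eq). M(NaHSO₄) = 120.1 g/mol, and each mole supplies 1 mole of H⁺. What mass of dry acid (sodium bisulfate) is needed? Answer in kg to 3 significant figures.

Alkalinity to neutralize: (208 − 72) = 136 mg/L as CaCO₃ × 924,000 L = 125,700 g as CaCO₃.
Equivalents of H⁺ required: 125,700 ÷ 50 g/eq = 2513 eq = 2513 mol NaHSO₄.
Mass of NaHSO₄: 2513 × 120.1 = 301,800 g.

302 kg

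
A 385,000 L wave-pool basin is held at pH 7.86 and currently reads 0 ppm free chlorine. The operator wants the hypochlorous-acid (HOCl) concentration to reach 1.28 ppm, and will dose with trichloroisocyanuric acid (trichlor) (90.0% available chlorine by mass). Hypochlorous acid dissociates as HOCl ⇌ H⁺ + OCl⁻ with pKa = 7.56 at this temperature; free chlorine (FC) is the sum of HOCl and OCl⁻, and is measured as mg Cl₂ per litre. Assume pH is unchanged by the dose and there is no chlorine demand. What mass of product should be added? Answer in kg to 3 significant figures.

[OCl⁻]/[HOCl] = 10^(pH − pKa) = 10^(7.86 − 7.56) = 1.995; fraction as HOCl = 1/(1 + 1.995) = 0.3339.
Free chlorine required for 1.28 ppm HOCl: 1.28 / 0.3339 = 3.834 ppm.
FC to add: 3.834 − 0 = 3.834 mg/L as Cl₂.
Cl₂ equivalent: 3.834 mg/L × 385,000 L = 1476 g.
Product at 90.0% available Cl: 1476 / 0.9 = 1640 g.

1.64 kg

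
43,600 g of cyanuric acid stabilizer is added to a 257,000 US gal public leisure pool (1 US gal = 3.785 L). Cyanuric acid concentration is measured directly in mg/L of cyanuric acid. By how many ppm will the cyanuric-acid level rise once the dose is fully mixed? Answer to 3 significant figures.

44.8 ppm

Volume: 257,000 US gal × 3.785 L/gal = 972,745 L.
Rise: 43,600 g / 972,745 L × 1000 = 44.82 mg/L.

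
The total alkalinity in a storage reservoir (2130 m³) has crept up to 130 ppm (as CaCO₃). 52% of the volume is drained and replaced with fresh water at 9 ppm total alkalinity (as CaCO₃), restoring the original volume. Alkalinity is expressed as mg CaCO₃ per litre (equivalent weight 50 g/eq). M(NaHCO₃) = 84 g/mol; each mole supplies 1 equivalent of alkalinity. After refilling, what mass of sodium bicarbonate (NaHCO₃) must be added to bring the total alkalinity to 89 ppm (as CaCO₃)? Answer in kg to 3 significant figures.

Volume: 2130 m³ = 2,130,000 L.
After draining 52% and refilling: 130 × 0.48 + 9 × 0.52 = 67.08 ppm.
Deficit to target: 89 − 67.08 = 21.92 mg/L.
As CaCO₃: 21.92 mg/L × 2,130,000 L = 46,690 g; ÷ 50 g/eq ÷ 1 = 933.8 mol NaHCO₃.
Mass: 933.8 × 84 = 78,440 g.

78.4 kg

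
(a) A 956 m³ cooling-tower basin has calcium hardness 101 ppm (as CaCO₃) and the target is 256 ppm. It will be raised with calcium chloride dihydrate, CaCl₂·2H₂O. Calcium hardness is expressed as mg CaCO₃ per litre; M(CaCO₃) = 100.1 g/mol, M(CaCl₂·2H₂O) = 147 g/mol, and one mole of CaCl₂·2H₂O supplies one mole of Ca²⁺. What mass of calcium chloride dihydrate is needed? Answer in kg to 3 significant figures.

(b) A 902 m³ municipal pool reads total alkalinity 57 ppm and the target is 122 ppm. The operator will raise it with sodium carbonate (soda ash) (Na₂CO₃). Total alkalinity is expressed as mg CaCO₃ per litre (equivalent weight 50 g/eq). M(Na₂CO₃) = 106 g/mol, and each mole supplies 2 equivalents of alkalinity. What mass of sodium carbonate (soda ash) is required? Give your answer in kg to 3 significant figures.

(a) 218 kg; (b) 62.1 kg

(a) Volume: 956 m³ = 956,000 L.
(a) Hardness to add: (256 − 101) = 155 mg/L as CaCO₃ × 956,000 L = 148,200 g as CaCO₃.
(a) Moles of Ca²⁺ (1 mol Ca²⁺ ≡ 1 mol CaCO₃): 148,200 / 100.1 g/mol = 1480 mol.
(a) Mass of CaCl₂·2H₂O: 1480 × 147 = 217,600 g.

(b) Volume: 902 m³ = 902,000 L.
(b) Alkalinity to add: (122 − 57) = 65 mg/L as CaCO₃ × 902,000 L = 58,630 g as CaCO₃.
(b) Equivalents: 58,630 g ÷ 50 g/eq = 1173 eq.
(b) Each mole of Na₂CO₃ supplies 2 eq, so 1173 / 2 = 586.3 mol.
(b) Mass: 586.3 mol × 106 g/mol = 62,150 g.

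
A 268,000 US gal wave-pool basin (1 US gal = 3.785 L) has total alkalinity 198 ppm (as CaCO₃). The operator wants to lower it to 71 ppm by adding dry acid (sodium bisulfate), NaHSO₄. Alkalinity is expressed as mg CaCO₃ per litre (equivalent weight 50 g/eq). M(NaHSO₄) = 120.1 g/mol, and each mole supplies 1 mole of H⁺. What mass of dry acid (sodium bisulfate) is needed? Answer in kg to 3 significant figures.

Volume: 268,000 US gal × 3.785 L/gal = 1,014,380 L.
Alkalinity to neutralize: (198 − 71) = 127 mg/L as CaCO₃ × 1,014,380 L = 128,800 g as CaCO₃.
Equivalents of H⁺ required: 128,800 ÷ 50 g/eq = 2577 eq = 2577 mol NaHSO₄.
Mass of NaHSO₄: 2577 × 120.1 = 309,400 g.

309 kg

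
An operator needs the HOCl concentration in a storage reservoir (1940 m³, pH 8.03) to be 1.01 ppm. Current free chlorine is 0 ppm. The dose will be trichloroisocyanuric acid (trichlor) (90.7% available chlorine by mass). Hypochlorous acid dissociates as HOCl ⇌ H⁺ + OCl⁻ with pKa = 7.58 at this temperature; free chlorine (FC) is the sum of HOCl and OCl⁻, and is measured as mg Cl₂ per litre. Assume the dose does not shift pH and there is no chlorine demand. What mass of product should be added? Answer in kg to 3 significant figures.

8.25 kg

Volume: 1940 m³ = 1,940,000 L.
[OCl⁻]/[HOCl] = 10^(pH − pKa) = 10^(8.03 − 7.58) = 2.818; fraction as HOCl = 1/(1 + 2.818) = 0.2619.
Free chlorine required for 1.01 ppm HOCl: 1.01 / 0.2619 = 3.857 ppm.
FC to add: 3.857 − 0 = 3.857 mg/L as Cl₂.
Cl₂ equivalent: 3.857 mg/L × 1,940,000 L = 7482 g.
Product at 90.7% available Cl: 7482 / 0.907 = 8249 g.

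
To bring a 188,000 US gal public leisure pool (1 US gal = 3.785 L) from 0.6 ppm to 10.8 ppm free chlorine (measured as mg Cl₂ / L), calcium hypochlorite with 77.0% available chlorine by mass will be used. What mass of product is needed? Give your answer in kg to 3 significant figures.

Volume: 188,000 US gal × 3.785 L/gal = 711,580 L.
Chlorine deficit: 10.8 − 0.6 = 10.2 ppm = 10.2 mg/L as Cl₂.
Cl₂ equivalent needed: 10.2 mg/L × 711,580 L = 7,258,000 mg = 7258 g.
Product at 77.0% available chlorine: 7258 / 0.77 = 9426 g.

9.43 kg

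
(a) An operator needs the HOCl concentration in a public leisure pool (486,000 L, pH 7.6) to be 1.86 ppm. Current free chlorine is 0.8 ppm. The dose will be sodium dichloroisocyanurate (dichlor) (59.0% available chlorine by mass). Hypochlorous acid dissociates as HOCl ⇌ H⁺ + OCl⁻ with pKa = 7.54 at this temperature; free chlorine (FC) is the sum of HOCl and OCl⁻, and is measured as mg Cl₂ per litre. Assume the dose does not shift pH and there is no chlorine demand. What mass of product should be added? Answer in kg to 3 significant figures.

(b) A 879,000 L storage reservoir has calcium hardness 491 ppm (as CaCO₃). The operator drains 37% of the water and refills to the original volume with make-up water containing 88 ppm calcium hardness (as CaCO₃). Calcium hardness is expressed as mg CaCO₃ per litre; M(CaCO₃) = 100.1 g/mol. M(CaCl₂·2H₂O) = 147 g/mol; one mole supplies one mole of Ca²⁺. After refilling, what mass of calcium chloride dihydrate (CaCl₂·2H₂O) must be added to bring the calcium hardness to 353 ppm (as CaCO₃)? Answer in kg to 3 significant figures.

(a) 2.63 kg; (b) 14.3 kg

(a) [OCl⁻]/[HOCl] = 10^(pH − pKa) = 10^(7.6 − 7.54) = 1.148; fraction as HOCl = 1/(1 + 1.148) = 0.4655.
(a) Free chlorine required for 1.86 ppm HOCl: 1.86 / 0.4655 = 3.996 ppm.
(a) FC to add: 3.996 − 0.8 = 3.196 mg/L as Cl₂.
(a) Cl₂ equivalent: 3.196 mg/L × 486,000 L = 1553 g.
(a) Product at 59.0% available Cl: 1553 / 0.59 = 2632 g.

(b) After draining 37% and refilling: 491 × 0.63 + 88 × 0.37 = 341.89 ppm.
(b) Deficit to target: 353 − 341.89 = 11.11 mg/L.
(b) As CaCO₃: 11.11 mg/L × 879,000 L = 9766 g; ÷ 100.1 = 97.56 mol Ca²⁺.
(b) Mass: 97.56 × 147 = 14,340 g.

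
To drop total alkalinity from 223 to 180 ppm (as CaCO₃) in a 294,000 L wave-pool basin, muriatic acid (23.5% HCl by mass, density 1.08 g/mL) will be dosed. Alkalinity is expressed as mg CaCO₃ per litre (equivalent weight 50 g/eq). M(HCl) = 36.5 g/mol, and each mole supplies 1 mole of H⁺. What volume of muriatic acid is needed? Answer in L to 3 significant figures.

36.4 L

Alkalinity to neutralize: (223 − 180) = 43 mg/L as CaCO₃ × 294,000 L = 12,640 g as CaCO₃.
Equivalents of H⁺ required: 12,640 ÷ 50 g/eq = 252.8 eq = 252.8 mol HCl.
Mass of HCl: 252.8 × 36.5 = 9229 g.
Mass of 23.5% solution: 9229 / 0.235 = 39,270 g.
Volume: 39,270 g ÷ 1.08 g/mL = 36,360 mL.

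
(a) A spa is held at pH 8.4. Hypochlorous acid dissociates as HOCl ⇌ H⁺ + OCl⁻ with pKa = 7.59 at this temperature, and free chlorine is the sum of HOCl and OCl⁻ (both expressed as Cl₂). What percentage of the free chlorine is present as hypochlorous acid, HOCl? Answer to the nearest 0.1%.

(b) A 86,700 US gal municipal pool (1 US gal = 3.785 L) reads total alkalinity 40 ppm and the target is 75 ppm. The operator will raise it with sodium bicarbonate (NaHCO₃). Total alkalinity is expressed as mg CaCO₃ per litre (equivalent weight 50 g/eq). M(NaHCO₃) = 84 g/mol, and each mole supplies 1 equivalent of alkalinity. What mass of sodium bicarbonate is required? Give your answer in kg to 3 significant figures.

(a) [OCl⁻]/[HOCl] = 10^(pH − pKa) = 10^(8.4 − 7.59) = 10^0.81 = 6.457.
(a) Fraction as HOCl = 1 / (1 + 6.457) = 0.1341.

(b) Volume: 86,700 US gal × 3.785 L/gal = 328,160 L.
(b) Alkalinity to add: (75 − 40) = 35 mg/L as CaCO₃ × 328,160 L = 11,490 g as CaCO₃.
(b) Equivalents: 11,490 g ÷ 50 g/eq = 229.7 eq.
(b) NaHCO₃ supplies 1 eq per mole → 229.7 mol.
(b) Mass: 229.7 mol × 84 g/mol = 19,300 g.

(a) 13.4%; (b) 19.3 kg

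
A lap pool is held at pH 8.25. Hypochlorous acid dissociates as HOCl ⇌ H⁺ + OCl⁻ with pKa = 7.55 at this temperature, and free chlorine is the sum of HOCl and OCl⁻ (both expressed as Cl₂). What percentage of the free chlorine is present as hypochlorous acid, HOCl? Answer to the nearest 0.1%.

16.6%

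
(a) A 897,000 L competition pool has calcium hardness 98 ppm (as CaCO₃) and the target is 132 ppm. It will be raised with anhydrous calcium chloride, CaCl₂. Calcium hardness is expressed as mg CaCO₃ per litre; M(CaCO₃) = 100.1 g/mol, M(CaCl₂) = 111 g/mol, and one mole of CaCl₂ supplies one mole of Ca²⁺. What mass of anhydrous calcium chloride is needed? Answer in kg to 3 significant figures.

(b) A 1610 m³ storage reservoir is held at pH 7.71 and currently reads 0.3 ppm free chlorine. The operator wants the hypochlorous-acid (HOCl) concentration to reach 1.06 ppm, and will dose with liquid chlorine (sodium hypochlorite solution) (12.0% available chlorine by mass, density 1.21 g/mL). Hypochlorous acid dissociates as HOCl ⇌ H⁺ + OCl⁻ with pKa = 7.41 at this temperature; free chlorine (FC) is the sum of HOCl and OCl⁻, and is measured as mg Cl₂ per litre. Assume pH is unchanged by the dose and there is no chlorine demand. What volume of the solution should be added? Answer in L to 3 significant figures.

(a) 33.8 kg; (b) 31.9 L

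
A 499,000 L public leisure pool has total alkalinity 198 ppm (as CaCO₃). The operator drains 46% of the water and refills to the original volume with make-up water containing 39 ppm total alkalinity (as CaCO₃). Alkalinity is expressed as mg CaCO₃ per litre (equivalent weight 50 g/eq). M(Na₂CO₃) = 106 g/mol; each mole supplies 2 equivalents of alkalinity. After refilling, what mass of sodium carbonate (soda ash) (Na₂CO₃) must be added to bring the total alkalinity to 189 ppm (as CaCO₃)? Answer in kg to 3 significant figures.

After draining 46% and refilling: 198 × 0.54 + 39 × 0.46 = 124.86 ppm.
Deficit to target: 189 − 124.86 = 64.14 mg/L.
As CaCO₃: 64.14 mg/L × 499,000 L = 32,010 g; ÷ 50 g/eq ÷ 2 = 320.1 mol Na₂CO₃.
Mass: 320.1 × 106 = 33,930 g.

33.9 kg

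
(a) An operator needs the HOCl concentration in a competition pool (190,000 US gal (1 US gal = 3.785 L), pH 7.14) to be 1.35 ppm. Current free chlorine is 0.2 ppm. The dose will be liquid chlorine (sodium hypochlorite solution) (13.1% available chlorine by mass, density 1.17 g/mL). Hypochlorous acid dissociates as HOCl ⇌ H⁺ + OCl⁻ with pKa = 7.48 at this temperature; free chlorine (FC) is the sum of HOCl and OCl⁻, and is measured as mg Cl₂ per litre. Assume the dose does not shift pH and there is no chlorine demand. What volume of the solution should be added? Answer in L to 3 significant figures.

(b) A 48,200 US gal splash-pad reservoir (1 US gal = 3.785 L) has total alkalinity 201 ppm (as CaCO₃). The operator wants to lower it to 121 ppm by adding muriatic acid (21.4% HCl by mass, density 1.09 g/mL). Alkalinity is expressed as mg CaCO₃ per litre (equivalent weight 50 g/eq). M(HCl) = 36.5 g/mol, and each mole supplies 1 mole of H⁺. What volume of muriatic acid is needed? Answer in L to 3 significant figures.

(a) 8.29 L; (b) 45.7 L

(a) Volume: 190,000 US gal × 3.785 L/gal = 719,150 L.
(a) [OCl⁻]/[HOCl] = 10^(pH − pKa) = 10^(7.14 − 7.48) = 0.4571; fraction as HOCl = 1/(1 + 0.4571) = 0.6863.
(a) Free chlorine required for 1.35 ppm HOCl: 1.35 / 0.6863 = 1.967 ppm.
(a) FC to add: 1.967 − 0.2 = 1.767 mg/L as Cl₂.
(a) Cl₂ equivalent: 1.767 mg/L × 719,150 L = 1271 g.
(a) Product at 13.1% available Cl: 1271 / 0.131 = 9701 g.
(a) Volume: 9701 g ÷ 1.17 g/mL = 8291 mL.

(b) Volume: 48,200 US gal × 3.785 L/gal = 182,437 L.
(b) Alkalinity to neutralize: (201 − 121) = 80 mg/L as CaCO₃ × 182,437 L = 14,590 g as CaCO₃.
(b) Equivalents of H⁺ required: 14,590 ÷ 50 g/eq = 291.9 eq = 291.9 mol HCl.
(b) Mass of HCl: 291.9 × 36.5 = 10,650 g.
(b) Mass of 21.4% solution: 10,650 / 0.214 = 49,790 g.
(b) Volume: 49,790 g ÷ 1.09 g/mL = 45,680 mL.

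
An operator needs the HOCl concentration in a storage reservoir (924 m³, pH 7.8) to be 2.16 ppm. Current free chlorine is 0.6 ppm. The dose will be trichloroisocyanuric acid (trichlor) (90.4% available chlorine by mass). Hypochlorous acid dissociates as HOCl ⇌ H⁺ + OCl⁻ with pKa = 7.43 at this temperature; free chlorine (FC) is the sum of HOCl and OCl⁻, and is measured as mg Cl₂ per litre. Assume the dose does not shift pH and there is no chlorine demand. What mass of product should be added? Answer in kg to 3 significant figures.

Volume: 924 m³ = 924,000 L.
[OCl⁻]/[HOCl] = 10^(pH − pKa) = 10^(7.8 − 7.43) = 2.344; fraction as HOCl = 1/(1 + 2.344) = 0.299.
Free chlorine required for 2.16 ppm HOCl: 2.16 / 0.299 = 7.224 ppm.
FC to add: 7.224 − 0.6 = 6.624 mg/L as Cl₂.
Cl₂ equivalent: 6.624 mg/L × 924,000 L = 6120 g.
Product at 90.4% available Cl: 6120 / 0.904 = 6770 g.

6.77 kg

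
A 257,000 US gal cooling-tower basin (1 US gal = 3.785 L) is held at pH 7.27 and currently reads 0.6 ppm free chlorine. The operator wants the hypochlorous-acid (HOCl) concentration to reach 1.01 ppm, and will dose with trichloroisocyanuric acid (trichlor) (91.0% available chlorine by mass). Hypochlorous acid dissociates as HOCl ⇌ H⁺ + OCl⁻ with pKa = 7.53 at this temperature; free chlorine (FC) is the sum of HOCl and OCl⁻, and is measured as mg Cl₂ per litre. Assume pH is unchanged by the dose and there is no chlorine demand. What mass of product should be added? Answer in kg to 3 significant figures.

1.03 kg

Volume: 257,000 US gal × 3.785 L/gal = 972,745 L.
[OCl⁻]/[HOCl] = 10^(pH − pKa) = 10^(7.27 − 7.53) = 0.5495; fraction as HOCl = 1/(1 + 0.5495) = 0.6454.
Free chlorine required for 1.01 ppm HOCl: 1.01 / 0.6454 = 1.565 ppm.
FC to add: 1.565 − 0.6 = 0.965 mg/L as Cl₂.
Cl₂ equivalent: 0.965 mg/L × 972,745 L = 938.7 g.
Product at 91.0% available Cl: 938.7 / 0.91 = 1032 g.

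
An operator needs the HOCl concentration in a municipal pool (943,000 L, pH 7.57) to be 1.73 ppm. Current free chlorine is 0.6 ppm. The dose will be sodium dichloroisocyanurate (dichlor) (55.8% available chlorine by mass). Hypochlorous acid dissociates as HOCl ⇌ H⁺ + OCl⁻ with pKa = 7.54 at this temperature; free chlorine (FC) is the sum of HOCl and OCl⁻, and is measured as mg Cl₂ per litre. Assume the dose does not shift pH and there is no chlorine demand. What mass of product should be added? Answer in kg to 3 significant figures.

5.04 kg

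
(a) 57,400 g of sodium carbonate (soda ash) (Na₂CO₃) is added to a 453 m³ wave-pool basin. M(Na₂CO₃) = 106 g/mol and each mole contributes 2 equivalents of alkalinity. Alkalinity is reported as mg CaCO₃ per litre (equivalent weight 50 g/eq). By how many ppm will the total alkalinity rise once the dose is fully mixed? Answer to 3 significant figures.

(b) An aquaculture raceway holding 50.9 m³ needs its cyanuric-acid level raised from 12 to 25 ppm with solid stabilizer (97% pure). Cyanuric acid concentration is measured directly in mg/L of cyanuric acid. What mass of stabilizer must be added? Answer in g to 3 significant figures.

(a) 120 ppm; (b) 682 g

(a) Volume: 453 m³ = 453,000 L.
(a) Moles of Na₂CO₃: 57,400 g ÷ 106 g/mol = 541.5 mol → 1083 eq of alkalinity.
(a) As CaCO₃: 1083 eq × 50 g/eq = 54,150 g.
(a) Rise: 54,150 g / 453,000 L × 1000 = 119.5 mg/L.

(b) Volume: 50.9 m³ = 50,900 L.
(b) CYA to add: (25 − 12) = 13 mg/L × 50,900 L = 661.7 g cyanuric acid.
(b) At 97% purity: 661.7 / 0.97 = 682.2 g product.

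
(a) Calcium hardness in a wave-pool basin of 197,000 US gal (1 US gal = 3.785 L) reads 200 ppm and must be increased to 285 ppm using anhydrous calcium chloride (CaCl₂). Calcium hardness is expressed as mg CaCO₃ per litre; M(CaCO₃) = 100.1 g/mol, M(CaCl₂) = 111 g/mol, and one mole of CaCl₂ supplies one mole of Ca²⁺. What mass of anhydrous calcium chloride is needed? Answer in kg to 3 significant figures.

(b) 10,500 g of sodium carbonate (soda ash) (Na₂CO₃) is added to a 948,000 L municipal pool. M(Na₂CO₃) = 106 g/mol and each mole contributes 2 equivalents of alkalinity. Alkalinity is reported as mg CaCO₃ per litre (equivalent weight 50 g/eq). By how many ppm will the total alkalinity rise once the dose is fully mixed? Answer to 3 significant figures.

(a) Volume: 197,000 US gal × 3.785 L/gal = 745,645 L.
(a) Hardness to add: (285 − 200) = 85 mg/L as CaCO₃ × 745,645 L = 63,380 g as CaCO₃.
(a) Moles of Ca²⁺ (1 mol Ca²⁺ ≡ 1 mol CaCO₃): 63,380 / 100.1 g/mol = 633.2 mol.
(a) Mass of CaCl₂: 633.2 × 111 = 70,280 g.

(b) Moles of Na₂CO₃: 10,500 g ÷ 106 g/mol = 99.06 mol → 198.1 eq of alkalinity.
(b) As CaCO₃: 198.1 eq × 50 g/eq = 9906 g.
(b) Rise: 9906 g / 948,000 L × 1000 = 10.45 mg/L.

(a) 70.3 kg; (b) 10.4 ppm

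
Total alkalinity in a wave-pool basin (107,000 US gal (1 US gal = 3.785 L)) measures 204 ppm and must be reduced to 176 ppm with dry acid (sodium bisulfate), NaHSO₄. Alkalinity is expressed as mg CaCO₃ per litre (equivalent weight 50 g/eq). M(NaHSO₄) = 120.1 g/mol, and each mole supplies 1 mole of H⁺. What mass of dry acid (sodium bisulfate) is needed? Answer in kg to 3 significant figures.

Volume: 107,000 US gal × 3.785 L/gal = 404,995 L.
Alkalinity to neutralize: (204 − 176) = 28 mg/L as CaCO₃ × 404,995 L = 11,340 g as CaCO₃.
Equivalents of H⁺ required: 11,340 ÷ 50 g/eq = 226.8 eq = 226.8 mol NaHSO₄.
Mass of NaHSO₄: 226.8 × 120.1 = 27,240 g.

27.2 kg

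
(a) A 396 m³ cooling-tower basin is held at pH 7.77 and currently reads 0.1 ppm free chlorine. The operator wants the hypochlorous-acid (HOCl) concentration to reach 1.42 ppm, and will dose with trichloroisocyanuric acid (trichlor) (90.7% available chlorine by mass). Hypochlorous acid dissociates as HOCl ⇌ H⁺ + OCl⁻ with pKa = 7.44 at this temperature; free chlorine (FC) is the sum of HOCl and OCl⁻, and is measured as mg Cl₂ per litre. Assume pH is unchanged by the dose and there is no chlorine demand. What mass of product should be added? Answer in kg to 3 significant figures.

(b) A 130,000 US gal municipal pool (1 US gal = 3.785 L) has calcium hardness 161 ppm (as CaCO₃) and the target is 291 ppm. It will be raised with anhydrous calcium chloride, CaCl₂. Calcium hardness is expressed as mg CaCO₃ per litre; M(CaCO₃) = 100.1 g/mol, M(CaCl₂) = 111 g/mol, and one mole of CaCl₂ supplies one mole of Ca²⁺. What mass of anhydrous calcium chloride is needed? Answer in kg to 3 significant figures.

(a) Volume: 396 m³ = 396,000 L.
(a) [OCl⁻]/[HOCl] = 10^(pH − pKa) = 10^(7.77 − 7.44) = 2.138; fraction as HOCl = 1/(1 + 2.138) = 0.3187.
(a) Free chlorine required for 1.42 ppm HOCl: 1.42 / 0.3187 = 4.456 ppm.
(a) FC to add: 4.456 − 0.1 = 4.356 mg/L as Cl₂.
(a) Cl₂ equivalent: 4.356 mg/L × 396,000 L = 1725 g.
(a) Product at 90.7% available Cl: 1725 / 0.907 = 1902 g.

(b) Volume: 130,000 US gal × 3.785 L/gal = 492,050 L.
(b) Hardness to add: (291 − 161) = 130 mg/L as CaCO₃ × 492,050 L = 63,970 g as CaCO₃.
(b) Moles of Ca²⁺ (1 mol Ca²⁺ ≡ 1 mol CaCO₃): 63,970 / 100.1 g/mol = 639 mol.
(b) Mass of CaCl₂: 639 × 111 = 70,930 g.

(a) 1.90 kg; (b) 70.9 kg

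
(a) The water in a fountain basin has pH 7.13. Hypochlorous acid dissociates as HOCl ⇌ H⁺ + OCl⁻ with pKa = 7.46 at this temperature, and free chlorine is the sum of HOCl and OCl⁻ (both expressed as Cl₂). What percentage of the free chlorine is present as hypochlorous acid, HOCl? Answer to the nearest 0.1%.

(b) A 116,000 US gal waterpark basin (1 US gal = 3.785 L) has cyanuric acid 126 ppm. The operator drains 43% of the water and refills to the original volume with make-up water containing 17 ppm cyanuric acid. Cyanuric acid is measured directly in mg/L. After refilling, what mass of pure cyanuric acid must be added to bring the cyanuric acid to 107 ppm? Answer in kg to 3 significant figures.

(a) 68.1%; (b) 12.2 kg

(a) [OCl⁻]/[HOCl] = 10^(pH − pKa) = 10^(7.13 − 7.46) = 10^-0.33 = 0.4677.
(a) Fraction as HOCl = 1 / (1 + 0.4677) = 0.6813.

(b) Volume: 116,000 US gal × 3.785 L/gal = 439,060 L.
(b) After draining 43% and refilling: 126 × 0.57 + 17 × 0.43 = 79.13 ppm.
(b) Deficit to target: 107 − 79.13 = 27.87 mg/L.
(b) Mass: 27.87 mg/L × 439,060 L = 12,240 g cyanuric acid.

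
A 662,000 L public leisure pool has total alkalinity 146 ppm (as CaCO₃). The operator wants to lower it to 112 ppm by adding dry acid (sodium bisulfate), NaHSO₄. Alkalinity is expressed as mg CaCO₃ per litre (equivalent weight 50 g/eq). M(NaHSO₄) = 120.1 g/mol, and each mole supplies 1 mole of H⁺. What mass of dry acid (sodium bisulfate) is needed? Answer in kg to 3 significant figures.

54.1 kg

Alkalinity to neutralize: (146 − 112) = 34 mg/L as CaCO₃ × 662,000 L = 22,510 g as CaCO₃.
Equivalents of H⁺ required: 22,510 ÷ 50 g/eq = 450.2 eq = 450.2 mol NaHSO₄.
Mass of NaHSO₄: 450.2 × 120.1 = 54,060 g.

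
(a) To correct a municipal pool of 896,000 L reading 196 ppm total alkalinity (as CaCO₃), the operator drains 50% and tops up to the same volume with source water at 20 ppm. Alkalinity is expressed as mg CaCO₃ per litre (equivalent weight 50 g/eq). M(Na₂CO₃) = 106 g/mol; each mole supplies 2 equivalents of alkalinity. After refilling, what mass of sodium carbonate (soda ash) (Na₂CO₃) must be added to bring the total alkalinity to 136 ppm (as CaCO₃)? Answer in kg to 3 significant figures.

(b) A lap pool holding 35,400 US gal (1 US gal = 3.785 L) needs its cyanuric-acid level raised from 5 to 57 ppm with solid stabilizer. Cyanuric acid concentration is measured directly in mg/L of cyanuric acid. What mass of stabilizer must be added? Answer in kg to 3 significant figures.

(a) 26.6 kg; (b) 6.97 kg

(a) After draining 50% and refilling: 196 × 0.50 + 20 × 0.50 = 108 ppm.
(a) Deficit to target: 136 − 108 = 28 mg/L.
(a) As CaCO₃: 28 mg/L × 896,000 L = 25,090 g; ÷ 50 g/eq ÷ 2 = 250.9 mol Na₂CO₃.
(a) Mass: 250.9 × 106 = 26,590 g.

(b) Volume: 35,400 US gal × 3.785 L/gal = 133,989 L.
(b) CYA to add: (57 − 5) = 52 mg/L × 133,989 L = 6967 g cyanuric acid.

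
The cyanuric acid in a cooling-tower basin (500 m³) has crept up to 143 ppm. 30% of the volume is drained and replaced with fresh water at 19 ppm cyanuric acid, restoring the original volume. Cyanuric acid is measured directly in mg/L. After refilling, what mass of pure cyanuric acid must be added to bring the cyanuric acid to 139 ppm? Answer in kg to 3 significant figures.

16.6 kg

Volume: 500 m³ = 500,000 L.
After draining 30% and refilling: 143 × 0.70 + 19 × 0.30 = 105.8 ppm.
Deficit to target: 139 − 105.8 = 33.2 mg/L.
Mass: 33.2 mg/L × 500,000 L = 16,600 g cyanuric acid.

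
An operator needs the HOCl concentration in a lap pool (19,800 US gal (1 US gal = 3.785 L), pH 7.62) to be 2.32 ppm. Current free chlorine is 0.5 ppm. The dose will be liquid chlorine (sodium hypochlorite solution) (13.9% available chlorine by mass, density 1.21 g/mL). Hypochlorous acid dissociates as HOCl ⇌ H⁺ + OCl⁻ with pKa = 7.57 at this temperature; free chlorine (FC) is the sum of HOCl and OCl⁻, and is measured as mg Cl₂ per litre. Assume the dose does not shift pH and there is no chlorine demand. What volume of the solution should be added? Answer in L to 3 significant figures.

1.97 L

Volume: 19,800 US gal × 3.785 L/gal = 74,943 L.
[OCl⁻]/[HOCl] = 10^(pH − pKa) = 10^(7.62 − 7.57) = 1.122; fraction as HOCl = 1/(1 + 1.122) = 0.4712.
Free chlorine required for 2.32 ppm HOCl: 2.32 / 0.4712 = 4.923 ppm.
FC to add: 4.923 − 0.5 = 4.423 mg/L as Cl₂.
Cl₂ equivalent: 4.423 mg/L × 74,943 L = 331.5 g.
Product at 13.9% available Cl: 331.5 / 0.139 = 2385 g.
Volume: 2385 g ÷ 1.21 g/mL = 1971 mL.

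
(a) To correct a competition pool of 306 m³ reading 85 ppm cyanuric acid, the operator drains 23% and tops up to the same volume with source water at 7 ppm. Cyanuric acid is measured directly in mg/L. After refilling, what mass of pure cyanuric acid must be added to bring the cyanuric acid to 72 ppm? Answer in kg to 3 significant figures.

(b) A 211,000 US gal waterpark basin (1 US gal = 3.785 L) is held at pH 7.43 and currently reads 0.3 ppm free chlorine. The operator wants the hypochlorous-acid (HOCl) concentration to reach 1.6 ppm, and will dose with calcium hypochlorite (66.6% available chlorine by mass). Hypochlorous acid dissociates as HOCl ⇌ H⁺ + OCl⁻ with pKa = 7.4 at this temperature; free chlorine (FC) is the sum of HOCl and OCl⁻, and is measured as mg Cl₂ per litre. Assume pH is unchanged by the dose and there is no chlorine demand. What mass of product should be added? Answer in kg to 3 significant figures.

(a) 1.51 kg; (b) 3.61 kg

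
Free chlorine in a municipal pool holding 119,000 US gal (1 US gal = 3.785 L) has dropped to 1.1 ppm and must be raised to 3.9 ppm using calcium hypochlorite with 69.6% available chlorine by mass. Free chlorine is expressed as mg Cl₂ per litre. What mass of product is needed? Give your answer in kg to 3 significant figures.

1.81 kg

Volume: 119,000 US gal × 3.785 L/gal = 450,415 L.
Chlorine deficit: 3.9 − 1.1 = 2.8 ppm = 2.8 mg/L as Cl₂.
Cl₂ equivalent needed: 2.8 mg/L × 450,415 L = 1,261,000 mg = 1261 g.
Product at 69.6% available chlorine: 1261 / 0.696 = 1812 g.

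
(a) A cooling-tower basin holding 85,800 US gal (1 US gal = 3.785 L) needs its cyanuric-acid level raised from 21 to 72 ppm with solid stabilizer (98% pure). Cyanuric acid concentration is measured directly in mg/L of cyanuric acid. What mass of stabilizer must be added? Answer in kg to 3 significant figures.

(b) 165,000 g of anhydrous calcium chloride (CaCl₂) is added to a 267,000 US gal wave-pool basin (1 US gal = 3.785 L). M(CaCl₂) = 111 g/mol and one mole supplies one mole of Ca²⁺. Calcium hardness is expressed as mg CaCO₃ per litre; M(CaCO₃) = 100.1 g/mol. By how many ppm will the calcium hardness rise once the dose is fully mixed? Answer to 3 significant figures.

(a) 16.9 kg; (b) 147 ppm

(a) Volume: 85,800 US gal × 3.785 L/gal = 324,753 L.
(a) CYA to add: (72 − 21) = 51 mg/L × 324,753 L = 16,560 g cyanuric acid.
(a) At 98% purity: 16,560 / 0.98 = 16,900 g product.

(b) Volume: 267,000 US gal × 3.785 L/gal = 1,010,595 L.
(b) Moles of Ca²⁺: 165,000 g ÷ 111 g/mol = 1486 mol.
(b) As CaCO₃: 1486 mol × 100.1 g/mol = 148,800 g.
(b) Rise: 148,800 g / 1,010,595 L × 1000 = 147.2 mg/L.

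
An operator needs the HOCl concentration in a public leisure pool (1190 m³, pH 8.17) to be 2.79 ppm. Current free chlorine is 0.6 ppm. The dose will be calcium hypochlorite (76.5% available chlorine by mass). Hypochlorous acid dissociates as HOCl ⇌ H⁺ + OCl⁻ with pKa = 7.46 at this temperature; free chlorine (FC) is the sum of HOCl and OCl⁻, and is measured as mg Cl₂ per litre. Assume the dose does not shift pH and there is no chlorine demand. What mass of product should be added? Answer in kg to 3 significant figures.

25.7 kg

Volume: 1190 m³ = 1,190,000 L.
[OCl⁻]/[HOCl] = 10^(pH − pKa) = 10^(8.17 − 7.46) = 5.129; fraction as HOCl = 1/(1 + 5.129) = 0.1632.
Free chlorine required for 2.79 ppm HOCl: 2.79 / 0.1632 = 17.1 ppm.
FC to add: 17.1 − 0.6 = 16.5 mg/L as Cl₂.
Cl₂ equivalent: 16.5 mg/L × 1,190,000 L = 19,630 g.
Product at 76.5% available Cl: 19,630 / 0.765 = 25,660 g.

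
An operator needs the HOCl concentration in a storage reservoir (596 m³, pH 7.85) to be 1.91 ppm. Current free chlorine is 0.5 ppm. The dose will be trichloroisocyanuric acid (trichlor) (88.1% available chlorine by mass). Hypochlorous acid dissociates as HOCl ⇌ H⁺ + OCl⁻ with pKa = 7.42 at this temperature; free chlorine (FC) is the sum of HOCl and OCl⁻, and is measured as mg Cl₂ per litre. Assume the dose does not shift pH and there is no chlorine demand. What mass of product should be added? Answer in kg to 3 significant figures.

Volume: 596 m³ = 596,000 L.
[OCl⁻]/[HOCl] = 10^(pH − pKa) = 10^(7.85 − 7.42) = 2.692; fraction as HOCl = 1/(1 + 2.692) = 0.2709.
Free chlorine required for 1.91 ppm HOCl: 1.91 / 0.2709 = 7.051 ppm.
FC to add: 7.051 − 0.5 = 6.551 mg/L as Cl₂.
Cl₂ equivalent: 6.551 mg/L × 596,000 L = 3904 g.
Product at 88.1% available Cl: 3904 / 0.881 = 4432 g.

4.43 kg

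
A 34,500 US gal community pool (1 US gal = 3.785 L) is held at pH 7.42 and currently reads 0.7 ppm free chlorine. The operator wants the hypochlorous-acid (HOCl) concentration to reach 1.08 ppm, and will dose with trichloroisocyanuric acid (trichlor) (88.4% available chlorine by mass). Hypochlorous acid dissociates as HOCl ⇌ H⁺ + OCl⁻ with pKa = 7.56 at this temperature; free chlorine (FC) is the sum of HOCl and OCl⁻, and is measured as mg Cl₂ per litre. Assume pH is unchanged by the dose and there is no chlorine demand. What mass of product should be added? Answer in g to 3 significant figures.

Volume: 34,500 US gal × 3.785 L/gal = 130,582 L.
[OCl⁻]/[HOCl] = 10^(pH − pKa) = 10^(7.42 − 7.56) = 0.7244; fraction as HOCl = 1/(1 + 0.7244) = 0.5799.
Free chlorine required for 1.08 ppm HOCl: 1.08 / 0.5799 = 1.862 ppm.
FC to add: 1.862 − 0.7 = 1.162 mg/L as Cl₂.
Cl₂ equivalent: 1.162 mg/L × 130,582 L = 151.8 g.
Product at 88.4% available Cl: 151.8 / 0.884 = 171.7 g.

172 g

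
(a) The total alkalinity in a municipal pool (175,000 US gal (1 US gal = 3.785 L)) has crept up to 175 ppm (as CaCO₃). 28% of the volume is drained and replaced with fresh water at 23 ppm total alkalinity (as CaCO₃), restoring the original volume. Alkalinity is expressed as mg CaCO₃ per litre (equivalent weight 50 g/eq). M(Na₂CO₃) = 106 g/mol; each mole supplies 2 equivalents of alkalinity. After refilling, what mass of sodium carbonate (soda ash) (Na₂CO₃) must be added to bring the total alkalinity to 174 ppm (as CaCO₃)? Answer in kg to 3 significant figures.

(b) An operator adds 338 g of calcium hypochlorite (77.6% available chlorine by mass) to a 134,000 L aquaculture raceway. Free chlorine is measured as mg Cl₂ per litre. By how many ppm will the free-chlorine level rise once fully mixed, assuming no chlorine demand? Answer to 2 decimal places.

(a) 29.2 kg; (b) 1.96 ppm

(a) Volume: 175,000 US gal × 3.785 L/gal = 662,375 L.
(a) After draining 28% and refilling: 175 × 0.72 + 23 × 0.28 = 132.44 ppm.
(a) Deficit to target: 174 − 132.44 = 41.56 mg/L.
(a) As CaCO₃: 41.56 mg/L × 662,375 L = 27,530 g; ÷ 50 g/eq ÷ 2 = 275.3 mol Na₂CO₃.
(a) Mass: 275.3 × 106 = 29,180 g.

(b) Available chlorine delivered: 338 g × 0.776 = 262.3 g as Cl₂.
(b) Concentration rise: 262.3 g / 134,000 L = 1.957 mg/L = 1.96 ppm.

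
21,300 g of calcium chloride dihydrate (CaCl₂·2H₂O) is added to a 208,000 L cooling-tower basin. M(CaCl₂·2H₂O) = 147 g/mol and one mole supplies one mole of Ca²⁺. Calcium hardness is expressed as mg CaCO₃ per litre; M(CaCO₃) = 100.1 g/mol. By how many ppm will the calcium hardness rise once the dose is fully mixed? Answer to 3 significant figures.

69.7 ppm

Moles of Ca²⁺: 21,300 g ÷ 147 g/mol = 144.9 mol.
As CaCO₃: 144.9 mol × 100.1 g/mol = 14,500 g.
Rise: 14,500 g / 208,000 L × 1000 = 69.73 mg/L.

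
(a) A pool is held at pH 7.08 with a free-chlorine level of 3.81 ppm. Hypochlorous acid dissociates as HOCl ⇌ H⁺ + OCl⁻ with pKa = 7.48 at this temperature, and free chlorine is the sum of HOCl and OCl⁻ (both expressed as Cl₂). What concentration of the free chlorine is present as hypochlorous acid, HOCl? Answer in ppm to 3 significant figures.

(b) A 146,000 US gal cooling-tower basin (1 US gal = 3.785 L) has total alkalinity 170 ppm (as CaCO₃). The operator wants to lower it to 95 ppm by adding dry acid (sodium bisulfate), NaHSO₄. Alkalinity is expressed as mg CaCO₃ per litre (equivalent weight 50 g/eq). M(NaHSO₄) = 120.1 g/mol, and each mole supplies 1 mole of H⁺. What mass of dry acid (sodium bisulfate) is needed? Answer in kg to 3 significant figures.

(a) [OCl⁻]/[HOCl] = 10^(pH − pKa) = 10^(7.08 − 7.48) = 10^-0.40 = 0.3981.
(a) Fraction as HOCl = 1 / (1 + 0.3981) = 0.7153.
(a) HOCl = 0.7153 × 3.81 ppm = 2.725 ppm.

(b) Volume: 146,000 US gal × 3.785 L/gal = 552,610 L.
(b) Alkalinity to neutralize: (170 − 95) = 75 mg/L as CaCO₃ × 552,610 L = 41,450 g as CaCO₃.
(b) Equivalents of H⁺ required: 41,450 ÷ 50 g/eq = 828.9 eq = 828.9 mol NaHSO₄.
(b) Mass of NaHSO₄: 828.9 × 120.1 = 99,550 g.

(a) 2.73 ppm; (b) 99.6 kg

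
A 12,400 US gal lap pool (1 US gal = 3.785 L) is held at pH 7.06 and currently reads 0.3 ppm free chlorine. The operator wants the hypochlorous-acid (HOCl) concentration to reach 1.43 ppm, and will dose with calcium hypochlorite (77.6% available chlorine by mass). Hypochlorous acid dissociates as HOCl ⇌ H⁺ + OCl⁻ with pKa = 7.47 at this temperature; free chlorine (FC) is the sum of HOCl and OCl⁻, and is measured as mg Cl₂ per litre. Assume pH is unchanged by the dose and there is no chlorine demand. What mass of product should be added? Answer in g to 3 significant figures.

Volume: 12,400 US gal × 3.785 L/gal = 46,934 L.
[OCl⁻]/[HOCl] = 10^(pH − pKa) = 10^(7.06 − 7.47) = 0.389; fraction as HOCl = 1/(1 + 0.389) = 0.7199.
Free chlorine required for 1.43 ppm HOCl: 1.43 / 0.7199 = 1.986 ppm.
FC to add: 1.986 − 0.3 = 1.686 mg/L as Cl₂.
Cl₂ equivalent: 1.686 mg/L × 46,934 L = 79.15 g.
Product at 77.6% available Cl: 79.15 / 0.776 = 102 g.

102 g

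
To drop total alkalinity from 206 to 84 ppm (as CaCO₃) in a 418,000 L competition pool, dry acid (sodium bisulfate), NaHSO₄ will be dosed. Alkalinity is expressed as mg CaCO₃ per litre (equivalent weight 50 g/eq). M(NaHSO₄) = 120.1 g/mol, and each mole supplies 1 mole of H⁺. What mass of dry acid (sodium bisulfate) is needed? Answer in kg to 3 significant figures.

Alkalinity to neutralize: (206 − 84) = 122 mg/L as CaCO₃ × 418,000 L = 51,000 g as CaCO₃.
Equivalents of H⁺ required: 51,000 ÷ 50 g/eq = 1020 eq = 1020 mol NaHSO₄.
Mass of NaHSO₄: 1020 × 120.1 = 122,500 g.

122 kg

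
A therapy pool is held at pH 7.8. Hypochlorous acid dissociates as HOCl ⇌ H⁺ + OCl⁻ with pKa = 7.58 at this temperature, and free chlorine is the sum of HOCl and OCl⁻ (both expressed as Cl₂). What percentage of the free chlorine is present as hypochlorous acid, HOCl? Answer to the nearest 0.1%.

37.6%

[OCl⁻]/[HOCl] = 10^(pH − pKa) = 10^(7.8 − 7.58) = 10^0.22 = 1.66.
Fraction as HOCl = 1 / (1 + 1.66) = 0.376.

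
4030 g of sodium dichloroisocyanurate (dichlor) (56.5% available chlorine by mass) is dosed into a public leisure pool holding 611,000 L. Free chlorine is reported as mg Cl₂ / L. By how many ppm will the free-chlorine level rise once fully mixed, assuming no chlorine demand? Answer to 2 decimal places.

Available chlorine delivered: 4030 g × 0.565 = 2277 g as Cl₂.
Concentration rise: 2277 g / 611,000 L = 3.727 mg/L = 3.73 ppm.

3.73 ppm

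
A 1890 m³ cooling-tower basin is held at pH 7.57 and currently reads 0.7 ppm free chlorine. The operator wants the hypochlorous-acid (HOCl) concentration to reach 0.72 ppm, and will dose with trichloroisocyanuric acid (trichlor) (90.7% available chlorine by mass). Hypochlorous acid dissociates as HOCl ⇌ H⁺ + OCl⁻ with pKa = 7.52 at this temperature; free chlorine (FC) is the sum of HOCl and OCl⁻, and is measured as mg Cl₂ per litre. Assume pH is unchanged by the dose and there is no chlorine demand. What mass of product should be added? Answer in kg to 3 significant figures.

Volume: 1890 m³ = 1,890,000 L.
[OCl⁻]/[HOCl] = 10^(pH − pKa) = 10^(7.57 − 7.52) = 1.122; fraction as HOCl = 1/(1 + 1.122) = 0.4712.
Free chlorine required for 0.72 ppm HOCl: 0.72 / 0.4712 = 1.528 ppm.
FC to add: 1.528 − 0.7 = 0.8279 mg/L as Cl₂.
Cl₂ equivalent: 0.8279 mg/L × 1,890,000 L = 1565 g.
Product at 90.7% available Cl: 1565 / 0.907 = 1725 g.

1.73 kg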